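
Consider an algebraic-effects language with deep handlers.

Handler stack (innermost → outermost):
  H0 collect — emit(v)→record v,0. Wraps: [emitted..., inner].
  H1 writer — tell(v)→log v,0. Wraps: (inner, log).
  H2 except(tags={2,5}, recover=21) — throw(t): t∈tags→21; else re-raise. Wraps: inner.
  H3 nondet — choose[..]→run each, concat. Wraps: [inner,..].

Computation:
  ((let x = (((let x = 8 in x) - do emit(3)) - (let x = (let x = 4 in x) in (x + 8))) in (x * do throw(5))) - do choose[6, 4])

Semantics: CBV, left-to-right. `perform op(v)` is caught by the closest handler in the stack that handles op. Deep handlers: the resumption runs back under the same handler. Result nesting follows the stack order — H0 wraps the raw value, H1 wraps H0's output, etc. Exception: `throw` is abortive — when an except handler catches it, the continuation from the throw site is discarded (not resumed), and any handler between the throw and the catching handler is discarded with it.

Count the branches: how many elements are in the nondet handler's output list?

Step-by-step:
emit(3) @ H0 ⇒ out+=3
throw(5) @ H2 caught ⇒ 21
H3 returns [21]
= [21]

Answer: 1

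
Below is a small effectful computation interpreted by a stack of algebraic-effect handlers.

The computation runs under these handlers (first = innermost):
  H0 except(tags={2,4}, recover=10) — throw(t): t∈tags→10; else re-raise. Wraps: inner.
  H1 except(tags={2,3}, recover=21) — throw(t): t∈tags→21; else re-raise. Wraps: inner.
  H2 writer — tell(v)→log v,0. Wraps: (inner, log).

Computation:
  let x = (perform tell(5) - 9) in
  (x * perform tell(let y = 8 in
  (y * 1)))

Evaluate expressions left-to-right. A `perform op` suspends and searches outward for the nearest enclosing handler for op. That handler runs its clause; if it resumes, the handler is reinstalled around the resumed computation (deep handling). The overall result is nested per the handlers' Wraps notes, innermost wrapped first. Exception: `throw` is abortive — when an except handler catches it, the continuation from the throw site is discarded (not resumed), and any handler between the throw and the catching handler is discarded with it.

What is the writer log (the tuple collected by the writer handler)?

Answer: (5, 8)

Working:
tell(5) @ H2 ⇒ log+=5
tell(8) @ H2 ⇒ log+=8
H0 returns 0
H1 returns 0
H2 returns (0, (5, 8))
= (0, (5, 8))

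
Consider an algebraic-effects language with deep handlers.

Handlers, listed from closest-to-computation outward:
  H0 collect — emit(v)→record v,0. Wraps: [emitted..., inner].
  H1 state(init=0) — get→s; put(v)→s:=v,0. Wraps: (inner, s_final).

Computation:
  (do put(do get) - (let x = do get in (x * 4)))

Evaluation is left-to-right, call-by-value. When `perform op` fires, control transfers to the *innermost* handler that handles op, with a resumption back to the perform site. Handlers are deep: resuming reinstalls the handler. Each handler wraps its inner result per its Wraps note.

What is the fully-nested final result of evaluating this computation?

Answer: ([0], 0)

Working:
get @ H1 ⇒ 0
put(0) @ H1 ⇒ s:=0
get @ H1 ⇒ 0
H0 returns [0]
H1 returns ([0], 0)
= ([0], 0)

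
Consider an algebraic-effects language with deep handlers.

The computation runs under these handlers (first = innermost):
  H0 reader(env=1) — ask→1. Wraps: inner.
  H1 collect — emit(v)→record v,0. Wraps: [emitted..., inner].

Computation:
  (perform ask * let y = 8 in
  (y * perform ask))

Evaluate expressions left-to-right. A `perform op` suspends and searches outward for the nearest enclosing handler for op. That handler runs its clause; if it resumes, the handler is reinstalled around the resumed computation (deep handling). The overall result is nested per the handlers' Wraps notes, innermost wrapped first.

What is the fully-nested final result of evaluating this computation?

Answer: [8]

Step-by-step:
ask @ H0 ⇒ 1
ask @ H0 ⇒ 1
H0 returns 8
H1 returns [8]
= [8]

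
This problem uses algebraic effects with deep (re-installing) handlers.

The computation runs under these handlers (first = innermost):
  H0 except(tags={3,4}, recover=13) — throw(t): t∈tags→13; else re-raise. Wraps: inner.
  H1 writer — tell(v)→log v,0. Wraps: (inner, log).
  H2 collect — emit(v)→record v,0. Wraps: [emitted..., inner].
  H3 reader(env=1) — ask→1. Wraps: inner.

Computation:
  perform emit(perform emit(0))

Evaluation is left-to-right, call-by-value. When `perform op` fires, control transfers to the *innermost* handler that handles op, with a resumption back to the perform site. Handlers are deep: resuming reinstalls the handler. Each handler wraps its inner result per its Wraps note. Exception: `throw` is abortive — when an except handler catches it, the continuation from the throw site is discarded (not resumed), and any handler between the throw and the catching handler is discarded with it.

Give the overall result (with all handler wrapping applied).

Step-by-step:
emit(0) @ H2 ⇒ out+=0
emit(0) @ H2 ⇒ out+=0
H0 returns 0
H1 returns (0, ())
H2 returns [0, 0, (0, ())]
H3 returns [0, 0, (0, ())]
= [0, 0, (0, ())]

Answer: [0, 0, (0, ())]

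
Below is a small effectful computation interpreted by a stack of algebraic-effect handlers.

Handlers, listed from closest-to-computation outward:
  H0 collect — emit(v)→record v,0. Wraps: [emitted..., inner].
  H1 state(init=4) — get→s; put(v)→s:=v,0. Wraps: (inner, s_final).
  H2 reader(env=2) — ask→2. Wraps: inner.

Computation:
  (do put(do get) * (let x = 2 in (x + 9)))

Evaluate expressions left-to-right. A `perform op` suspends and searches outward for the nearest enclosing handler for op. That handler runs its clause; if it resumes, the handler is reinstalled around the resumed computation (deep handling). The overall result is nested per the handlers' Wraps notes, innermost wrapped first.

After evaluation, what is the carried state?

Evaluation trace:
get @ H1 ⇒ 4
put(4) @ H1 ⇒ s:=4
H0 returns [0]
H1 returns ([0], 4)
H2 returns ([0], 4)
= ([0], 4)

Answer: 4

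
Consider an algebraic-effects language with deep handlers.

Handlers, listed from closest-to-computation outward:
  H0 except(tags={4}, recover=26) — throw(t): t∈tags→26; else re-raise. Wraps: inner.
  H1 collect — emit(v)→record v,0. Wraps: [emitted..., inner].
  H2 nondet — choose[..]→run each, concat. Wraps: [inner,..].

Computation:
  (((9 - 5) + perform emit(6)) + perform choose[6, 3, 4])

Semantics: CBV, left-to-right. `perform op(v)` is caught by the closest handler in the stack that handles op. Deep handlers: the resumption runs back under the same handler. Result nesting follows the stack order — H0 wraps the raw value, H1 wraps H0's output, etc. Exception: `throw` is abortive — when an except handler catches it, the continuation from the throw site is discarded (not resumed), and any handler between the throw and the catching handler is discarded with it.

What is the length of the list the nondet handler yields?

Answer: 3

Working:
emit(6) @ H1 ⇒ out+=6
choose[6, 3, 4] @ H2
  branch[0] choose=6:
    H0 returns 10
    H1 returns [6, 10]
    H2 returns [[6, 10]]
  branch[1] choose=3:
    H0 returns 7
    H1 returns [6, 7]
    H2 returns [[6, 7]]
  branch[2] choose=4:
    H0 returns 8
    H1 returns [6, 8]
    H2 returns [[6, 8]]
= [[6, 10], [6, 7], [6, 8]]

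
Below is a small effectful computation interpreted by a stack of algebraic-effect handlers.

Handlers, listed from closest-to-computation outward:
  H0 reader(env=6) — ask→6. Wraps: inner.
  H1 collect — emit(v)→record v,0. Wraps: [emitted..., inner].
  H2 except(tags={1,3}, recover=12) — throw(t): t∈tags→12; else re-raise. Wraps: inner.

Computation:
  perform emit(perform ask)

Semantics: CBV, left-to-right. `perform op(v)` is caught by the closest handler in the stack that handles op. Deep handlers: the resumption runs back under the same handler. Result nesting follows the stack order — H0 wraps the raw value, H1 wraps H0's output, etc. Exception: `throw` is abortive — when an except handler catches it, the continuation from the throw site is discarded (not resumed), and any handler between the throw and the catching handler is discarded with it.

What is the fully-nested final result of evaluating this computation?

Evaluation trace:
ask @ H0 ⇒ 6
emit(6) @ H1 ⇒ out+=6
H0 returns 0
H1 returns [6, 0]
H2 returns [6, 0]
= [6, 0]

Answer: [6, 0]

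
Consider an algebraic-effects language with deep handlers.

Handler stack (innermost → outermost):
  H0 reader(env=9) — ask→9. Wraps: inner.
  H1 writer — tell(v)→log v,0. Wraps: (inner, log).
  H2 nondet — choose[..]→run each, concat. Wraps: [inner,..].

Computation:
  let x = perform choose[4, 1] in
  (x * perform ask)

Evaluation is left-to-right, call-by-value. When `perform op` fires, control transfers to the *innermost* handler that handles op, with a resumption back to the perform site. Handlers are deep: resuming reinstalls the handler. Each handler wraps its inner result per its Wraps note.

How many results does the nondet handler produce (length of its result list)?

Answer: 2

Evaluation trace:
choose[4, 1] @ H2
  branch[0] choose=4:
    ask @ H0 ⇒ 9
    H0 returns 36
    H1 returns (36, ())
    H2 returns [(36, ())]
  branch[1] choose=1:
    ask @ H0 ⇒ 9
    H0 returns 9
    H1 returns (9, ())
    H2 returns [(9, ())]
= [(36, ()), (9, ())]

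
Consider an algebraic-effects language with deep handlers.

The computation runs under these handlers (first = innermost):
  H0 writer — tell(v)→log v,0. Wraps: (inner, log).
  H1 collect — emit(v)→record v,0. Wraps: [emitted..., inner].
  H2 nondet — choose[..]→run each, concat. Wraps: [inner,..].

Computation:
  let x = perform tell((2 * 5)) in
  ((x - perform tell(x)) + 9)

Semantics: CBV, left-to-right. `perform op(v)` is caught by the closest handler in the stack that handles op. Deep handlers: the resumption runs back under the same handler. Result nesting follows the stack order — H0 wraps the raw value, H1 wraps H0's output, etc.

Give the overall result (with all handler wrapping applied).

Answer: [[(9, (10, 0))]]

Working:
tell(10) @ H0 ⇒ log+=10
tell(0) @ H0 ⇒ log+=0
H0 returns (9, (10, 0))
H1 returns [(9, (10, 0))]
H2 returns [[(9, (10, 0))]]
= [[(9, (10, 0))]]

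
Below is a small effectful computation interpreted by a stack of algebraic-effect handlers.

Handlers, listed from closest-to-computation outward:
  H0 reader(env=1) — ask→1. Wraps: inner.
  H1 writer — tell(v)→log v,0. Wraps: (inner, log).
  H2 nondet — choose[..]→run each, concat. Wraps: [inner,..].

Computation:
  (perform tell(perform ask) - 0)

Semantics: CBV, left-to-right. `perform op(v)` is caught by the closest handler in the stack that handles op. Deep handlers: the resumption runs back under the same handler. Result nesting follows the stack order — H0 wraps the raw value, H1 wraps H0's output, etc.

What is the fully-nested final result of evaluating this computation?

Evaluation trace:
ask @ H0 ⇒ 1
tell(1) @ H1 ⇒ log+=1
H0 returns 0
H1 returns (0, (1))
H2 returns [(0, (1))]
= [(0, (1))]

Answer: [(0, (1))]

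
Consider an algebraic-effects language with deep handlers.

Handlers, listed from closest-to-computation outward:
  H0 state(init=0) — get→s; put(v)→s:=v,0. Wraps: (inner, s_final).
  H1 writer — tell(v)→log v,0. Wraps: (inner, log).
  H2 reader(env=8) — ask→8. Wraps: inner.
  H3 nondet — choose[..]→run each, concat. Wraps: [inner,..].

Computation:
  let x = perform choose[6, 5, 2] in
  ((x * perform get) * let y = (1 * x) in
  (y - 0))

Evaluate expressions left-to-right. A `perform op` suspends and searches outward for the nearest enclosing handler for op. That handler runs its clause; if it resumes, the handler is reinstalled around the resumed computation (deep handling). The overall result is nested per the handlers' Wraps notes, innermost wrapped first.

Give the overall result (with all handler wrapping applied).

Working:
choose[6, 5, 2] @ H3
  branch[0] choose=6:
    get @ H0 ⇒ 0
    H0 returns (0, 0)
    H1 returns ((0, 0), ())
    H2 returns ((0, 0), ())
    H3 returns [((0, 0), ())]
  branch[1] choose=5:
    get @ H0 ⇒ 0
    H0 returns (0, 0)
    H1 returns ((0, 0), ())
    H2 returns ((0, 0), ())
    H3 returns [((0, 0), ())]
  branch[2] choose=2:
    get @ H0 ⇒ 0
    H0 returns (0, 0)
    H1 returns ((0, 0), ())
    H2 returns ((0, 0), ())
    H3 returns [((0, 0), ())]
= [((0, 0), ()), ((0, 0), ()), ((0, 0), ())]

Answer: [((0, 0), ()), ((0, 0), ()), ((0, 0), ())]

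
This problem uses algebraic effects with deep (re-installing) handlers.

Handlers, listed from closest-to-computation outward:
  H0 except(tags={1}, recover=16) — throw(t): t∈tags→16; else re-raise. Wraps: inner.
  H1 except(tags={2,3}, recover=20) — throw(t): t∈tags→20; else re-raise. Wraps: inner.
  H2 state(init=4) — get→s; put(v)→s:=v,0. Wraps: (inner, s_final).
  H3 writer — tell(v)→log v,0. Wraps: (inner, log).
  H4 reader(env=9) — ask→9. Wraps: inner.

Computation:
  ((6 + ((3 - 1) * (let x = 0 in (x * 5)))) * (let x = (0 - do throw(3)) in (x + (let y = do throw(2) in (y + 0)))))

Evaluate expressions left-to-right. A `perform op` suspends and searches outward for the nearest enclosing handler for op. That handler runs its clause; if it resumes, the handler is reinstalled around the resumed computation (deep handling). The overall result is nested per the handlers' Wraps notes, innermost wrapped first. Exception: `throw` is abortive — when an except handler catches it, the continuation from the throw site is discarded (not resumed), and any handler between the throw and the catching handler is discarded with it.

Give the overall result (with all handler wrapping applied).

Answer: ((20, 4), ())

Evaluation trace:
throw(3) @ H0 re-raised
throw(3) @ H1 caught ⇒ 20
H2 returns (20, 4)
H3 returns ((20, 4), ())
H4 returns ((20, 4), ())
= ((20, 4), ())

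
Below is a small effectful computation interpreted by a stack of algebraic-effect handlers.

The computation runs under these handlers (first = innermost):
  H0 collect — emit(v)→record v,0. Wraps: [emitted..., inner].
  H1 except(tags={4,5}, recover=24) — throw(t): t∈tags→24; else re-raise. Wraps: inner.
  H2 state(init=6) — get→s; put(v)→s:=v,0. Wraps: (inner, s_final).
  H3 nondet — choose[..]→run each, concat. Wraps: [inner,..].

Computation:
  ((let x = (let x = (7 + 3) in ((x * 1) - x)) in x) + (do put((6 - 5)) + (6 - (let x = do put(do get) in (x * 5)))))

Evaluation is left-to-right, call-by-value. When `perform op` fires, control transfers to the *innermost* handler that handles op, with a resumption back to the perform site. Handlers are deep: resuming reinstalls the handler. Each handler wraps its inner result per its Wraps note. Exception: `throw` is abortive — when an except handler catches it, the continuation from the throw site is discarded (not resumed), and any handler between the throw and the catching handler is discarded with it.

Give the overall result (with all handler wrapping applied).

Evaluation trace:
put(1) @ H2 ⇒ s:=1
get @ H2 ⇒ 1
put(1) @ H2 ⇒ s:=1
H0 returns [6]
H1 returns [6]
H2 returns ([6], 1)
H3 returns [([6], 1)]
= [([6], 1)]

Answer: [([6], 1)]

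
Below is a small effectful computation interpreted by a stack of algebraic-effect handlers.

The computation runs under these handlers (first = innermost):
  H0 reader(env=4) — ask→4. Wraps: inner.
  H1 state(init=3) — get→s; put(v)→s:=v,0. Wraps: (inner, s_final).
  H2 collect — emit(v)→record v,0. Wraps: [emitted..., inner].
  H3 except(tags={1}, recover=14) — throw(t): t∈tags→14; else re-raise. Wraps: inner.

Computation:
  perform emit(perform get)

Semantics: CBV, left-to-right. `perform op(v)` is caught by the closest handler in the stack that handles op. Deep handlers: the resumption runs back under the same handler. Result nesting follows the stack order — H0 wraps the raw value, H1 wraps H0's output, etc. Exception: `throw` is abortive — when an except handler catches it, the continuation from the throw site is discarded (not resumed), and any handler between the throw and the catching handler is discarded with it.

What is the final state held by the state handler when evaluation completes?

Answer: 3

Step-by-step:
get @ H1 ⇒ 3
emit(3) @ H2 ⇒ out+=3
H0 returns 0
H1 returns (0, 3)
H2 returns [3, (0, 3)]
H3 returns [3, (0, 3)]
= [3, (0, 3)]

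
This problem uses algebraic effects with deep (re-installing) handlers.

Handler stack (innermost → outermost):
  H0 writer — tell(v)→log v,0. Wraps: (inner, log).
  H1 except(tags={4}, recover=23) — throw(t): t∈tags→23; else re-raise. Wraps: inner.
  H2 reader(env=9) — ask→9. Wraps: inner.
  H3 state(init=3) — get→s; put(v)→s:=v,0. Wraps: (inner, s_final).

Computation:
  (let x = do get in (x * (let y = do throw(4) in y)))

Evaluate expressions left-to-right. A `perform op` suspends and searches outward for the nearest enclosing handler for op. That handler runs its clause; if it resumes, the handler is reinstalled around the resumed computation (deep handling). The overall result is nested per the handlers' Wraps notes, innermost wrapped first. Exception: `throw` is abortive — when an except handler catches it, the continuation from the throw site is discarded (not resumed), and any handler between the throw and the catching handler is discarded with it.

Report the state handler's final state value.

Answer: 3

Step-by-step:
get @ H3 ⇒ 3
throw(4) @ H1 caught ⇒ 23
H2 returns 23
H3 returns (23, 3)
= (23, 3)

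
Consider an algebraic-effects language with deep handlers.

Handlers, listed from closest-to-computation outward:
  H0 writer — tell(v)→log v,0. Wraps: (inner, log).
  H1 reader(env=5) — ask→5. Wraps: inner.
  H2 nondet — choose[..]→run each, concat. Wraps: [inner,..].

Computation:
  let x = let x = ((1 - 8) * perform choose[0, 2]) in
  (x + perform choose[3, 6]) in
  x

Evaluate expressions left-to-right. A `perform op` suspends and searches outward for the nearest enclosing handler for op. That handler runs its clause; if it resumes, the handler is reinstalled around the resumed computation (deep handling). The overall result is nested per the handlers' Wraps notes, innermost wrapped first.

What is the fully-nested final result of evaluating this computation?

Answer: [(3, ()), (6, ()), (-11, ()), (-8, ())]

Step-by-step:
choose[0, 2] @ H2
  branch[0] choose=0:
    choose[3, 6] @ H2
      branch[0] choose=3:
        H0 returns (3, ())
        H1 returns (3, ())
        H2 returns [(3, ())]
      branch[1] choose=6:
        H0 returns (6, ())
        H1 returns (6, ())
        H2 returns [(6, ())]
  branch[1] choose=2:
    choose[3, 6] @ H2
      branch[0] choose=3:
        H0 returns (-11, ())
        H1 returns (-11, ())
        H2 returns [(-11, ())]
      branch[1] choose=6:
        H0 returns (-8, ())
        H1 returns (-8, ())
        H2 returns [(-8, ())]
= [(3, ()), (6, ()), (-11, ()), (-8, ())]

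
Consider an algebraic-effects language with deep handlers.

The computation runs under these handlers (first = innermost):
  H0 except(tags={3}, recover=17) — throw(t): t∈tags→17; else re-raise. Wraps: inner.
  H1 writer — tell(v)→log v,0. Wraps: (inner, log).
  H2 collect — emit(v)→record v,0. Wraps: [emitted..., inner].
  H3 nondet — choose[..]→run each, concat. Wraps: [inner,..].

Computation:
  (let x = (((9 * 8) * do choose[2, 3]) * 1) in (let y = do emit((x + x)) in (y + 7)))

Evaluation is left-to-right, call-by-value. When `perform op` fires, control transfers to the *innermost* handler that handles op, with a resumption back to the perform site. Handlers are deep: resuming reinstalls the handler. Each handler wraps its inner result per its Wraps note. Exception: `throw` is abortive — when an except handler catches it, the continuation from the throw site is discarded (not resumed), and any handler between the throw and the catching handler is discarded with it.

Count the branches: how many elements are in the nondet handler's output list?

Answer: 2

Evaluation trace:
choose[2, 3] @ H3
  branch[0] choose=2:
    emit(288) @ H2 ⇒ out+=288
    H0 returns 7
    H1 returns (7, ())
    H2 returns [288, (7, ())]
    H3 returns [[288, (7, ())]]
  branch[1] choose=3:
    emit(432) @ H2 ⇒ out+=432
    H0 returns 7
    H1 returns (7, ())
    H2 returns [432, (7, ())]
    H3 returns [[432, (7, ())]]
= [[288, (7, ())], [432, (7, ())]]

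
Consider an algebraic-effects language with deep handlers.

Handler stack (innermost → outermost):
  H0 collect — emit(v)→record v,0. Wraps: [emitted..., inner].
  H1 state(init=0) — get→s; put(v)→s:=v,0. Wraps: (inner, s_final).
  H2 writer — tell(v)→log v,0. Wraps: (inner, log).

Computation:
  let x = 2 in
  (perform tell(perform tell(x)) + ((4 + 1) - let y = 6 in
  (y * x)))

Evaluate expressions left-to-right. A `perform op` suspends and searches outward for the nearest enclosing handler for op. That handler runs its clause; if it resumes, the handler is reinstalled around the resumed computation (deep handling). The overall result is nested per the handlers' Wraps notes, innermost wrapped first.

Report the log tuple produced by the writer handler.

Working:
tell(2) @ H2 ⇒ log+=2
tell(0) @ H2 ⇒ log+=0
H0 returns [-7]
H1 returns ([-7], 0)
H2 returns (([-7], 0), (2, 0))
= (([-7], 0), (2, 0))

Answer: (2, 0)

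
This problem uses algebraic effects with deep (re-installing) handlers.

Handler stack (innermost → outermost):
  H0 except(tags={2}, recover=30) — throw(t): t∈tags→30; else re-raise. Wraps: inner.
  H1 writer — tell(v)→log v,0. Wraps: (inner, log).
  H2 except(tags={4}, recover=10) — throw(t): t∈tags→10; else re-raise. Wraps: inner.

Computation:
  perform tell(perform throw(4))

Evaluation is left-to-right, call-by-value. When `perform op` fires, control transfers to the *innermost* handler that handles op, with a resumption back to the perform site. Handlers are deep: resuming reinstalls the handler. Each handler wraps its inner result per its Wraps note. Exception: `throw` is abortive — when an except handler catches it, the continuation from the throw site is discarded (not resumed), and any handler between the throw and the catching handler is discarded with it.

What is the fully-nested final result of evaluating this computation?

Answer: 10

Step-by-step:
throw(4) @ H0 re-raised
throw(4) @ H2 caught ⇒ 10
= 10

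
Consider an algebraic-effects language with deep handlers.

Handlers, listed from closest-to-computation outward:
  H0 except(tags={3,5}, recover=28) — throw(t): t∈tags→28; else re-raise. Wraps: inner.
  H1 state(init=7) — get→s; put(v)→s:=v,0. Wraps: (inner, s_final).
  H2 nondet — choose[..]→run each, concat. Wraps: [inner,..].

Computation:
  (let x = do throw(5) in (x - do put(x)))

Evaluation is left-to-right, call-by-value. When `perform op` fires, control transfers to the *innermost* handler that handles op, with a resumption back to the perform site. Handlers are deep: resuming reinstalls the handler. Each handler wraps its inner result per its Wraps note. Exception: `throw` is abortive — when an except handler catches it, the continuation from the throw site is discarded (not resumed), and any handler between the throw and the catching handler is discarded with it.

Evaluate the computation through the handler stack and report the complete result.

Answer: [(28, 7)]

Evaluation trace:
throw(5) @ H0 caught ⇒ 28
H1 returns (28, 7)
H2 returns [(28, 7)]
= [(28, 7)]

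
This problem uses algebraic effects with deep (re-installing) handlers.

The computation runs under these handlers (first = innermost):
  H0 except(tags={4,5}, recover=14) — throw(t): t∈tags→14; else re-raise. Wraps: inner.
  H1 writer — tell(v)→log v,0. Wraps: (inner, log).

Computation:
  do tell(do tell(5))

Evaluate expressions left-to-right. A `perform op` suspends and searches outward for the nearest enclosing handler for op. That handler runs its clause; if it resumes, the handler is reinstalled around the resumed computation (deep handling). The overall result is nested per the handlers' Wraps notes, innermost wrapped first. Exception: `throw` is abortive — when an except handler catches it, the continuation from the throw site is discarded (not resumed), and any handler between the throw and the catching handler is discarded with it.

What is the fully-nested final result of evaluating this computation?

Answer: (0, (5, 0))

Step-by-step:
tell(5) @ H1 ⇒ log+=5
tell(0) @ H1 ⇒ log+=0
H0 returns 0
H1 returns (0, (5, 0))
= (0, (5, 0))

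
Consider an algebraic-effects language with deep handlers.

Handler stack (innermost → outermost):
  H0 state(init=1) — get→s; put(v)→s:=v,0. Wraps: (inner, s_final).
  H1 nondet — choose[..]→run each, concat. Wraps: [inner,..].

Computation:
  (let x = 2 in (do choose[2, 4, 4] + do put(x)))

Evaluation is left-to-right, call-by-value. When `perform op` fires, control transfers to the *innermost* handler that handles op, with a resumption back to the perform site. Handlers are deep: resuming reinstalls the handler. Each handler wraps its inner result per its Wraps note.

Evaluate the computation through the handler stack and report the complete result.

Working:
choose[2, 4, 4] @ H1
  branch[0] choose=2:
    put(2) @ H0 ⇒ s:=2
    H0 returns (2, 2)
    H1 returns [(2, 2)]
  branch[1] choose=4:
    put(2) @ H0 ⇒ s:=2
    H0 returns (4, 2)
    H1 returns [(4, 2)]
  branch[2] choose=4:
    put(2) @ H0 ⇒ s:=2
    H0 returns (4, 2)
    H1 returns [(4, 2)]
= [(2, 2), (4, 2), (4, 2)]

Answer: [(2, 2), (4, 2), (4, 2)]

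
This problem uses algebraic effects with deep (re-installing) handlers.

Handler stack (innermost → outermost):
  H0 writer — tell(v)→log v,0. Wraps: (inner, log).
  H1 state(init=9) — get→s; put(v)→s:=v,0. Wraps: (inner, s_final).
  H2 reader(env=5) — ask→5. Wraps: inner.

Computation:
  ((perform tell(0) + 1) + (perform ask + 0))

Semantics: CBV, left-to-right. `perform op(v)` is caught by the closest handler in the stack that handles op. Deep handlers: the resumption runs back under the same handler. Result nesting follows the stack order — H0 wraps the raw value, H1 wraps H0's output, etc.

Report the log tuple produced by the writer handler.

Answer: (0)

Evaluation trace:
tell(0) @ H0 ⇒ log+=0
ask @ H2 ⇒ 5
H0 returns (6, (0))
H1 returns ((6, (0)), 9)
H2 returns ((6, (0)), 9)
= ((6, (0)), 9)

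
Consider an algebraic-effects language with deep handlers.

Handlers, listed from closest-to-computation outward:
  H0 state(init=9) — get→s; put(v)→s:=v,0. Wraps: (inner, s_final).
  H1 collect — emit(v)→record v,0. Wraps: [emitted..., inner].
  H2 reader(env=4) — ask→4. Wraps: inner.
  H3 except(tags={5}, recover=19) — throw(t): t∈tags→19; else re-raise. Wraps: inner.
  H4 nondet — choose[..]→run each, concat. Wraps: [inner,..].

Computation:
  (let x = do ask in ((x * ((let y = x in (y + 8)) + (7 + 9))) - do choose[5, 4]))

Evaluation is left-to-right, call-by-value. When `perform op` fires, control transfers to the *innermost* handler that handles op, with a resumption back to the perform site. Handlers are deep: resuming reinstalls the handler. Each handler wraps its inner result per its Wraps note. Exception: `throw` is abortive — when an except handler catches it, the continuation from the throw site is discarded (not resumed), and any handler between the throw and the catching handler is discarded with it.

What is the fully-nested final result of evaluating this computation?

Answer: [[(107, 9)], [(108, 9)]]

Step-by-step:
ask @ H2 ⇒ 4
choose[5, 4] @ H4
  branch[0] choose=5:
    H0 returns (107, 9)
    H1 returns [(107, 9)]
    H2 returns [(107, 9)]
    H3 returns [(107, 9)]
    H4 returns [[(107, 9)]]
  branch[1] choose=4:
    H0 returns (108, 9)
    H1 returns [(108, 9)]
    H2 returns [(108, 9)]
    H3 returns [(108, 9)]
    H4 returns [[(108, 9)]]
= [[(107, 9)], [(108, 9)]]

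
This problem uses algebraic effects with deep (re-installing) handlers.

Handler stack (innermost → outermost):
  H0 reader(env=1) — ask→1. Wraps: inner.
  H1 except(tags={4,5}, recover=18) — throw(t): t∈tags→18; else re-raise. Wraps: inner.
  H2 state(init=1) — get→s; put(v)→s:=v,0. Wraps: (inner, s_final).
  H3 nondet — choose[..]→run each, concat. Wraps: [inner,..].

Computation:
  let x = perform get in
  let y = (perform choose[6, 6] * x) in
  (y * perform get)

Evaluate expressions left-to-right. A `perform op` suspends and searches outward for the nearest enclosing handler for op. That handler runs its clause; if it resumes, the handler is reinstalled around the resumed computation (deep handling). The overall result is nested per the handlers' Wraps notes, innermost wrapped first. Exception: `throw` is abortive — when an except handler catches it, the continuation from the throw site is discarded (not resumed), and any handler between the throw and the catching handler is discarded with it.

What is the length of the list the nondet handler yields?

Answer: 2

Step-by-step:
get @ H2 ⇒ 1
choose[6, 6] @ H3
  branch[0] choose=6:
    get @ H2 ⇒ 1
    H0 returns 6
    H1 returns 6
    H2 returns (6, 1)
    H3 returns [(6, 1)]
  branch[1] choose=6:
    get @ H2 ⇒ 1
    H0 returns 6
    H1 returns 6
    H2 returns (6, 1)
    H3 returns [(6, 1)]
= [(6, 1), (6, 1)]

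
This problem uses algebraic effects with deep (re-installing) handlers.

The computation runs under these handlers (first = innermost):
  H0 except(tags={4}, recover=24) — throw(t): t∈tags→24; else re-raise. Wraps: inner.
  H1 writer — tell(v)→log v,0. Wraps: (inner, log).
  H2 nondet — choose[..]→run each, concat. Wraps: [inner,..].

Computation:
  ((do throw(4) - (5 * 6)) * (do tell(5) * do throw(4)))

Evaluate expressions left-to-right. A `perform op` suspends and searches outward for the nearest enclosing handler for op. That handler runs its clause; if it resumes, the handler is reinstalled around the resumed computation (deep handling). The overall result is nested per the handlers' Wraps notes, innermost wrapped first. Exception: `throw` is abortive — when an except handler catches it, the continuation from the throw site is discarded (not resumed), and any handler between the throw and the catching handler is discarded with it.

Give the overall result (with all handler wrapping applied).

Answer: [(24, ())]

Working:
throw(4) @ H0 caught ⇒ 24
H1 returns (24, ())
H2 returns [(24, ())]
= [(24, ())]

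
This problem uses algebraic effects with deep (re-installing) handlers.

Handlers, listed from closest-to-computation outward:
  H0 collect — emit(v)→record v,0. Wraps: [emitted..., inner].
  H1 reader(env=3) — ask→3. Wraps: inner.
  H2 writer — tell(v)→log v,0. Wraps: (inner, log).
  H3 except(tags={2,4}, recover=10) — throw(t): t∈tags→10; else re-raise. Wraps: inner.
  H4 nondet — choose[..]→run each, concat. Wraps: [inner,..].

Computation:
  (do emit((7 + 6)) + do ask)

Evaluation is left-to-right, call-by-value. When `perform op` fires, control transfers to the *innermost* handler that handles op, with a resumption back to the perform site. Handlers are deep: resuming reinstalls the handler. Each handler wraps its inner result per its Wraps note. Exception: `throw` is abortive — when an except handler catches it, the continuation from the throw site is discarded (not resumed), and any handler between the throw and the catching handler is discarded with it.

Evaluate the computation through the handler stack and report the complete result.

Working:
emit(13) @ H0 ⇒ out+=13
ask @ H1 ⇒ 3
H0 returns [13, 3]
H1 returns [13, 3]
H2 returns ([13, 3], ())
H3 returns ([13, 3], ())
H4 returns [([13, 3], ())]
= [([13, 3], ())]

Answer: [([13, 3], ())]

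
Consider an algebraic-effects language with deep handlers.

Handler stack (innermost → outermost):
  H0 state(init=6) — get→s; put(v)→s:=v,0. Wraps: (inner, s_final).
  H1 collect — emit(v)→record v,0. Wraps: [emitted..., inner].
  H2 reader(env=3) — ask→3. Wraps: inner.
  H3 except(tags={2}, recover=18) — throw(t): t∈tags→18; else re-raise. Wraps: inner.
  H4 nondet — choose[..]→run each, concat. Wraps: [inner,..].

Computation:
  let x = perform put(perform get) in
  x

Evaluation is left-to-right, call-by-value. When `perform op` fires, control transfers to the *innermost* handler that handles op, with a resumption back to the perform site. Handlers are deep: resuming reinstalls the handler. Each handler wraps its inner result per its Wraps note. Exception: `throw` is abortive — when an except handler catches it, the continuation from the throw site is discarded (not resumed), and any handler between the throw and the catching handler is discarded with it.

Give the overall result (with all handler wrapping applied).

Answer: [[(0, 6)]]

Step-by-step:
get @ H0 ⇒ 6
put(6) @ H0 ⇒ s:=6
H0 returns (0, 6)
H1 returns [(0, 6)]
H2 returns [(0, 6)]
H3 returns [(0, 6)]
H4 returns [[(0, 6)]]
= [[(0, 6)]]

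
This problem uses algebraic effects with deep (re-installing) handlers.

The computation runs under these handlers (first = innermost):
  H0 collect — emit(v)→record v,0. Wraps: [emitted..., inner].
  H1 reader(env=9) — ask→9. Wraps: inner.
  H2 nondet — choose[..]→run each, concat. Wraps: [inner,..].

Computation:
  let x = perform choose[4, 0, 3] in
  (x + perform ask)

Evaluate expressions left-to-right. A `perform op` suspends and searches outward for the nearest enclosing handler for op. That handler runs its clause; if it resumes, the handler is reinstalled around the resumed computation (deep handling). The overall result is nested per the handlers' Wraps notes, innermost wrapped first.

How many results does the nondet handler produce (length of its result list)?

Answer: 3

Working:
choose[4, 0, 3] @ H2
  branch[0] choose=4:
    ask @ H1 ⇒ 9
    H0 returns [13]
    H1 returns [13]
    H2 returns [[13]]
  branch[1] choose=0:
    ask @ H1 ⇒ 9
    H0 returns [9]
    H1 returns [9]
    H2 returns [[9]]
  branch[2] choose=3:
    ask @ H1 ⇒ 9
    H0 returns [12]
    H1 returns [12]
    H2 returns [[12]]
= [[13], [9], [12]]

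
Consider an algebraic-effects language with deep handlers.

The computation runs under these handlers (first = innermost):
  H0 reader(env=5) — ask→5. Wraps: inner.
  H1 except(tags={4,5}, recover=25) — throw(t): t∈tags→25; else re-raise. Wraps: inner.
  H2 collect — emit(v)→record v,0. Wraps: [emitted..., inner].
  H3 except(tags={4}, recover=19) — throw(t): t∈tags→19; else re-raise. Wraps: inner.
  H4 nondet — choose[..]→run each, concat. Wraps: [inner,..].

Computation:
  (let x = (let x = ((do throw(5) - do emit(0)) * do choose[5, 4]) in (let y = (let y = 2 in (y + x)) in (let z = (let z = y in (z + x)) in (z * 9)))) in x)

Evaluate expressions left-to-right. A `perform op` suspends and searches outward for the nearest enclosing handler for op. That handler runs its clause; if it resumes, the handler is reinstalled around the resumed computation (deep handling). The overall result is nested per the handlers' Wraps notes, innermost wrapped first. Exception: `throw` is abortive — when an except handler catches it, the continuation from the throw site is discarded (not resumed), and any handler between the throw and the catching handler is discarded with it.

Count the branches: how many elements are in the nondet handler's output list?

Answer: 1

Evaluation trace:
throw(5) @ H1 caught ⇒ 25
H2 returns [25]
H3 returns [25]
H4 returns [[25]]
= [[25]]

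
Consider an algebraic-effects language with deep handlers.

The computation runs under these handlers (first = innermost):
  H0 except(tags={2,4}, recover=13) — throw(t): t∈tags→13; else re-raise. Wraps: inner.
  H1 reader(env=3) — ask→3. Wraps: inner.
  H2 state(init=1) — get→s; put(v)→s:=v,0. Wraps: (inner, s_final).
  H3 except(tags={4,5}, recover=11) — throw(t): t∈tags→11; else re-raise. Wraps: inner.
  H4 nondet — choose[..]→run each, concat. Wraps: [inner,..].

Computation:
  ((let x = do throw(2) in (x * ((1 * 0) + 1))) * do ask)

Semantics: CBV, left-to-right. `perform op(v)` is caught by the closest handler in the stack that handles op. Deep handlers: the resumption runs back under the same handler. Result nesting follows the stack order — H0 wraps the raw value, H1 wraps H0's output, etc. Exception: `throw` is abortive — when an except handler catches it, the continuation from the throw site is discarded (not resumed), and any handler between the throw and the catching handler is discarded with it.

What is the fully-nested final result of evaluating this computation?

Answer: [(13, 1)]

Working:
throw(2) @ H0 caught ⇒ 13
H1 returns 13
H2 returns (13, 1)
H3 returns (13, 1)
H4 returns [(13, 1)]
= [(13, 1)]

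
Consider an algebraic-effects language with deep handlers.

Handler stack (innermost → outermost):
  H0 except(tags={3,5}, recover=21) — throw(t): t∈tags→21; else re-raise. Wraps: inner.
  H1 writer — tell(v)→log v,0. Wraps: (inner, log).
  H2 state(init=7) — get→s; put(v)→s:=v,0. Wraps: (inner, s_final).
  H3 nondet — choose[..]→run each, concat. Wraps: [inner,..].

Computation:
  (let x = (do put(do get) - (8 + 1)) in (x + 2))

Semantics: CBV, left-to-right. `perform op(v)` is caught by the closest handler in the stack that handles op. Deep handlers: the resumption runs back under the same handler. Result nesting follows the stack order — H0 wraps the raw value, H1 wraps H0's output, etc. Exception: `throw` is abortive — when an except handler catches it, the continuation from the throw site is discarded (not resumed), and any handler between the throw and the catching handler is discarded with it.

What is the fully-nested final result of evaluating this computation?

Working:
get @ H2 ⇒ 7
put(7) @ H2 ⇒ s:=7
H0 returns -7
H1 returns (-7, ())
H2 returns ((-7, ()), 7)
H3 returns [((-7, ()), 7)]
= [((-7, ()), 7)]

Answer: [((-7, ()), 7)]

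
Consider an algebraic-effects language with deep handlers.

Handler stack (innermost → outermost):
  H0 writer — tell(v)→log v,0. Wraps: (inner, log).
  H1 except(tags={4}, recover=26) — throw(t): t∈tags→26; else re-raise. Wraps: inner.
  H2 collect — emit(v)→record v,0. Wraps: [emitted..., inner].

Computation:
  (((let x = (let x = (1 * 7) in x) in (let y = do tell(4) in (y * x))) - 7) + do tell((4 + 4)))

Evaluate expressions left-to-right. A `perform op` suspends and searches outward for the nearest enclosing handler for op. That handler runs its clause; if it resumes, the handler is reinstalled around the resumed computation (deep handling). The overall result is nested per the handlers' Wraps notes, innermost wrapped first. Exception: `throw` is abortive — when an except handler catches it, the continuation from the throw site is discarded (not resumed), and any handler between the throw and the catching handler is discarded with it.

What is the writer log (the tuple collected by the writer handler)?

Step-by-step:
tell(4) @ H0 ⇒ log+=4
tell(8) @ H0 ⇒ log+=8
H0 returns (-7, (4, 8))
H1 returns (-7, (4, 8))
H2 returns [(-7, (4, 8))]
= [(-7, (4, 8))]

Answer: (4, 8)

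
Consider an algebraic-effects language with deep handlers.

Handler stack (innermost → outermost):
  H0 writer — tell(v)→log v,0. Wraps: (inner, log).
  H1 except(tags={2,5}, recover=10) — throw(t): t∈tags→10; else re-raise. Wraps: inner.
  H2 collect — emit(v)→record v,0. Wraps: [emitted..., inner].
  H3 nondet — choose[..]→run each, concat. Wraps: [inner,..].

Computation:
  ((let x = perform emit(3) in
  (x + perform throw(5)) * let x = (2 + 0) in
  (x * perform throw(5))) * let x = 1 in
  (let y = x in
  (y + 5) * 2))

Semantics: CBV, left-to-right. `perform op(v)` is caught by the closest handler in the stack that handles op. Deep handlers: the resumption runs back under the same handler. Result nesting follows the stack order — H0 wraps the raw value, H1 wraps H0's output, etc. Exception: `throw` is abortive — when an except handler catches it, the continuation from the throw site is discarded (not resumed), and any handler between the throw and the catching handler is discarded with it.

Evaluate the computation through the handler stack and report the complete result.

Answer: [[3, 10]]

Step-by-step:
emit(3) @ H2 ⇒ out+=3
throw(5) @ H1 caught ⇒ 10
H2 returns [3, 10]
H3 returns [[3, 10]]
= [[3, 10]]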